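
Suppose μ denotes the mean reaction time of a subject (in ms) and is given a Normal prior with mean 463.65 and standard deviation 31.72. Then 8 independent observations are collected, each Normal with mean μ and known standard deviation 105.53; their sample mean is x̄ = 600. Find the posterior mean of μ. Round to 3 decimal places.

Prior precision 1/τ₀² = 1/31.72² = 0.00099388; data precision n/σ² = 8/105.53² = 0.00071835.
Posterior precision = 0.00099388 + 0.00071835 = 0.00171223.
Posterior mean = (0.00099388·463.65 + 0.00071835·600) / 0.00171223 = 520.855.

Posterior mean ≈ 520.855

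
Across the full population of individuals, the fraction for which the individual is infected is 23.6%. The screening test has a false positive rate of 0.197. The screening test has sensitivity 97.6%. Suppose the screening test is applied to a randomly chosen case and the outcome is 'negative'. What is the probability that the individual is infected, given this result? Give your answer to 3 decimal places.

Let H be the event that the individual is infected. P(H) = 0.236, so P(¬H) = 0.764. With E the 'negative' result, P(E|H) = 0.024 and P(E|¬H) = 0.803.
P(E) = 0.024·0.236 + 0.803·0.764 = 0.0056640 + 0.61349 = 0.61916.
By Bayes' theorem, P(H|E) = 0.0056640 / 0.61916 = 0.009.

P(H | E) ≈ 0.009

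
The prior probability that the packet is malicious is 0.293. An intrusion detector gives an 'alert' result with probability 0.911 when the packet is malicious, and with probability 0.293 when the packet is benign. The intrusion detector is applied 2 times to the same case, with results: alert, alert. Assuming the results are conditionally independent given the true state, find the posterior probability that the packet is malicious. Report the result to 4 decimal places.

With H the event that the packet is malicious, the joint likelihood of the observed sequence is P(data|H) = 0.911·0.911 = 0.82992 and P(data|¬H) = 0.293·0.293 = 0.085849.
Bayes: P(H|data) = 0.293·0.82992 / (0.293·0.82992 + 0.707·0.085849) = 0.24317/0.30386 = 0.8003.

Posterior P(H) ≈ 0.8003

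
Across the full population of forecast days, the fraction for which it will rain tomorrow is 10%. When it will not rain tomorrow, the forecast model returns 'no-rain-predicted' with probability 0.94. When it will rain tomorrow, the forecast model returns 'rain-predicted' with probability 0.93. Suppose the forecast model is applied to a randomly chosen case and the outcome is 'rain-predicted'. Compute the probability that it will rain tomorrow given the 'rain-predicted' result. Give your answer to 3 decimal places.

P(H | E) ≈ 0.633

Let H be the event that it will rain tomorrow. P(H) = 0.1, so P(¬H) = 0.9. With E the 'rain-predicted' result, P(E|H) = 0.93 and P(E|¬H) = 0.06.
P(E) = 0.93·0.1 + 0.06·0.9 = 0.093000 + 0.054000 = 0.14700.
By Bayes' theorem, P(H|E) = 0.093000 / 0.14700 = 0.633.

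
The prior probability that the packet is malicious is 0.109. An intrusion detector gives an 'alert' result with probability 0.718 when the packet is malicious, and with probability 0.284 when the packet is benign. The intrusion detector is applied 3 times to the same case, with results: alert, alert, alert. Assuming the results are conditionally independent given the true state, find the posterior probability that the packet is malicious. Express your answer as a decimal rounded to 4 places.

Let H be the event that the packet is malicious; start with P(H) = 0.109. P('alert'|H) = 0.718, P('alert'|¬H) = 0.284.
Update on result 1 ('alert'): P(H) ← 0.718·0.1090 / (0.718·0.1090 + 0.284·0.8910) = 0.078262/0.33131 = 0.2362.
Update on result 2 ('alert'): P(H) ← 0.718·0.2362 / (0.718·0.2362 + 0.284·0.7638) = 0.16961/0.38652 = 0.4388.
Update on result 3 ('alert'): P(H) ← 0.718·0.4388 / (0.718·0.4388 + 0.284·0.5612) = 0.31506/0.47444 = 0.6641.

Posterior P(H) ≈ 0.6641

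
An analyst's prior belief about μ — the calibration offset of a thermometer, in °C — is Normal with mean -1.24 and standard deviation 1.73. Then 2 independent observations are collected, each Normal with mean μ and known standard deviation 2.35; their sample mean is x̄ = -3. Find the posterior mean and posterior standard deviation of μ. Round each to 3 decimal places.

Prior precision 1/τ₀² = 1/1.73² = 0.334124; data precision n/σ² = 2/2.35² = 0.362155.
Posterior precision = 0.334124 + 0.362155 = 0.696279, giving posterior SD = 1/√0.696279 = 1.198.
Posterior mean = (0.334124·-1.24 + 0.362155·-3) / 0.696279 = -2.155.

Posterior mean ≈ -2.155; posterior SD ≈ 1.198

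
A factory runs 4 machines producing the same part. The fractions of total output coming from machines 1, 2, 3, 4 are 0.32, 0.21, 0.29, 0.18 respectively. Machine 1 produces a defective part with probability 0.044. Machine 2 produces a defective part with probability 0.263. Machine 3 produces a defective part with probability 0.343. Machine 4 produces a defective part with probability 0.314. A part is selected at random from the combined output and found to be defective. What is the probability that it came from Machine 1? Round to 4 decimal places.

P(defective|M1) = 0.044; P(defective|M2) = 0.263; P(defective|M3) = 0.343; P(defective|M4) = 0.314.
Prior × likelihood for each source: 0.32·0.044=0.01408, 0.21·0.263=0.05523, 0.29·0.343=0.09947, 0.18·0.314=0.05652. Summing gives P(defective) = 0.22530.
P(Machine 1 | defective) = 0.01408 / 0.22530 = 0.0625.

Posterior probability ≈ 0.0625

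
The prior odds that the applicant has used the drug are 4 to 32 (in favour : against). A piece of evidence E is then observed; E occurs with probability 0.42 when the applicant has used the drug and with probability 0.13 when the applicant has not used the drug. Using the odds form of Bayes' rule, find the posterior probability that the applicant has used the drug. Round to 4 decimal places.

Posterior probability ≈ 0.2877

Prior odds = 4/32 = 0.12500.
Likelihood ratio for E = 0.42/0.13 = 3.2308.
Posterior odds = prior odds × LR = 0.40385.
Posterior probability = odds/(1+odds) = 0.40385/1.4038 = 0.2877.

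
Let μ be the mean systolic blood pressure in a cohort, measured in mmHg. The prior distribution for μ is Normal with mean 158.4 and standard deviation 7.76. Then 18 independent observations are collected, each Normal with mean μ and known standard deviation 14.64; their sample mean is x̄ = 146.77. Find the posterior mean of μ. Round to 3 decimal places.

Posterior mean ≈ 148.690

Prior precision 1/τ₀² = 1/7.76² = 0.0166064; data precision n/σ² = 18/14.64² = 0.0839828.
Posterior precision = 0.0166064 + 0.0839828 = 0.100589.
Posterior mean = (0.0166064·158.4 + 0.0839828·146.77) / 0.100589 = 148.690.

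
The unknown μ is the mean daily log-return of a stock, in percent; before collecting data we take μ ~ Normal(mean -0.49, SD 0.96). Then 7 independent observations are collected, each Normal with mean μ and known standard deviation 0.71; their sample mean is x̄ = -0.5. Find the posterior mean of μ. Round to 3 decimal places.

Posterior mean ≈ -0.499

With known σ, the Normal prior is conjugate. Weight on the data is w = (n/σ²)/(n/σ² + 1/τ₀²) = 13.8861/(13.8861+1.08507) = 0.92752.
Posterior mean = w·x̄ + (1−w)·μ₀ = 0.92752·-0.5 + 0.072477·-0.49 = -0.499.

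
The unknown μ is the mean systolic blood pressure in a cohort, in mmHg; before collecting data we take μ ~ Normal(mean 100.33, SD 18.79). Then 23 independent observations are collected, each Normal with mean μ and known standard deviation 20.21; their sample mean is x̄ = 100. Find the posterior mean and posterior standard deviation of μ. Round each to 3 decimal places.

Posterior mean ≈ 100.016; posterior SD ≈ 4.112

With known σ, the Normal prior is conjugate. Weight on the data is w = (n/σ²)/(n/σ² + 1/τ₀²) = 0.0563113/(0.0563113+0.00283235) = 0.95211.
Posterior mean = w·x̄ + (1−w)·μ₀ = 0.95211·100 + 0.047889·100.33 = 100.016. Posterior variance = 1/(0.0563113+0.00283235) = 16.9080, so SD = 4.112.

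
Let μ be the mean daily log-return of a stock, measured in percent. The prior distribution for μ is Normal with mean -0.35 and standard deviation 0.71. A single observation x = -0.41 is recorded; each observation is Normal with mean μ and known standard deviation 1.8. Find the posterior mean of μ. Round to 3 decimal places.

Posterior mean ≈ -0.358

With known σ, the Normal prior is conjugate. Weight on the data is w = (n/σ²)/(n/σ² + 1/τ₀²) = 0.308642/(0.308642+1.98373) = 0.13464.
Posterior mean = w·x̄ + (1−w)·μ₀ = 0.13464·-0.41 + 0.86536·-0.35 = -0.358.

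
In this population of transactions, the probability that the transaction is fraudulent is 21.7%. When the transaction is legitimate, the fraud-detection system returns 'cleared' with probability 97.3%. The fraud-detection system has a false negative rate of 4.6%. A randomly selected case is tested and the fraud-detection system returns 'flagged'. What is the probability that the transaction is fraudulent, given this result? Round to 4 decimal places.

P(H | E) ≈ 0.9073

Write H for 'the transaction is fraudulent'. Prior odds H:¬H = 0.217/0.783 = 0.27714. For the 'flagged' outcome, the likelihood ratio is 0.954/0.027 = 35.333.
Posterior odds = 0.27714 × 35.333 = 9.7923, so P(H|E) = 9.7923/(1+9.7923) = 0.9073.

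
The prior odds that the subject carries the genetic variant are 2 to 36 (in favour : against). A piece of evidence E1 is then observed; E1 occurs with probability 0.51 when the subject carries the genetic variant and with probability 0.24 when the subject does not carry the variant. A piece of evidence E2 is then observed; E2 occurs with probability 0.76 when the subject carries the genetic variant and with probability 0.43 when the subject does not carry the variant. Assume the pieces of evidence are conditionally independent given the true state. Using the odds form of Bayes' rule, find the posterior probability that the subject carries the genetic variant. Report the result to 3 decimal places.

Posterior probability ≈ 0.173

Prior odds = 2/36 = 0.055556. In log-odds, ln(0.055556) = -2.8904.
Add log likelihood ratios: ln(2.1250) + ln(1.7674) = 1.3233.
Posterior log-odds = -1.5671, so posterior odds = exp(-1.5671) = 0.20866. Converting, P(H|E) = 0.20866/1.2087 = 0.173.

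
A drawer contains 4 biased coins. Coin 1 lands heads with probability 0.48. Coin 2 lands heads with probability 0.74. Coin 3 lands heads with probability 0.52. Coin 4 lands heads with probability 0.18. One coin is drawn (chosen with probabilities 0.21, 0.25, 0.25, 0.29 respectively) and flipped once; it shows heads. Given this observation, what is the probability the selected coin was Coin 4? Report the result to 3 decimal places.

P(heads|C1) = 0.48; P(heads|C2) = 0.74; P(heads|C3) = 0.52; P(heads|C4) = 0.18.
Prior × likelihood for each source: 0.21·0.48=0.1008, 0.25·0.74=0.1850, 0.25·0.52=0.1300, 0.29·0.18=0.05220. Summing gives P(heads) = 0.46800.
P(Coin 4 | heads) = 0.05220 / 0.46800 = 0.112.

Posterior probability ≈ 0.112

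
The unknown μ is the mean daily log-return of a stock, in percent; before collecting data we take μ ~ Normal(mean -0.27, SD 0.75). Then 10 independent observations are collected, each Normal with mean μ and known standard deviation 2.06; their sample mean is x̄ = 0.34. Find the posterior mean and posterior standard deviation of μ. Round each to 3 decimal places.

Posterior mean ≈ 0.078; posterior SD ≈ 0.492

With known σ, the Normal prior is conjugate. Weight on the data is w = (n/σ²)/(n/σ² + 1/τ₀²) = 2.35649/(2.35649+1.77778) = 0.56999.
Posterior mean = w·x̄ + (1−w)·μ₀ = 0.56999·0.34 + 0.43001·-0.27 = 0.078. Posterior variance = 1/(2.35649+1.77778) = 0.241881, so SD = 0.492.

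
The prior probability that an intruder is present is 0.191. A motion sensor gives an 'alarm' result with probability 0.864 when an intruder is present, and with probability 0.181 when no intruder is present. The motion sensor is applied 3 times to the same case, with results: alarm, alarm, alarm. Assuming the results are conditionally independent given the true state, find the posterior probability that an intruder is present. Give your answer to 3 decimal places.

Let H be the event that an intruder is present; start with P(H) = 0.191. P('alarm'|H) = 0.864, P('alarm'|¬H) = 0.181.
Update on result 1 ('alarm'): P(H) ← 0.864·0.1910 / (0.864·0.1910 + 0.181·0.8090) = 0.16502/0.31145 = 0.5299.
Update on result 2 ('alarm'): P(H) ← 0.864·0.5299 / (0.864·0.5299 + 0.181·0.4701) = 0.45779/0.54289 = 0.8433.
Update on result 3 ('alarm'): P(H) ← 0.864·0.8433 / (0.864·0.8433 + 0.181·0.1567) = 0.72857/0.75694 = 0.9625.

Posterior P(H) ≈ 0.963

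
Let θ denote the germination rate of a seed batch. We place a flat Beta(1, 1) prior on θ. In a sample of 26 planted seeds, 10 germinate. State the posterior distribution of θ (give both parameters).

The binomial likelihood is conjugate to the Beta prior: with 10 successes and 16 failures, the posterior is Beta(1+10, 1+16) = Beta(11, 17).

Posterior: Beta(11, 17)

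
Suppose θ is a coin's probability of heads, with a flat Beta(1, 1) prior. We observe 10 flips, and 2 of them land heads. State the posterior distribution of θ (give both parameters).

Observing 2 successes and 8 failures updates Beta(1, 1) by adding the success and failure counts to the two shape parameters: α = 1+2 = 3, β = 1+8 = 9.

Posterior: Beta(3, 9)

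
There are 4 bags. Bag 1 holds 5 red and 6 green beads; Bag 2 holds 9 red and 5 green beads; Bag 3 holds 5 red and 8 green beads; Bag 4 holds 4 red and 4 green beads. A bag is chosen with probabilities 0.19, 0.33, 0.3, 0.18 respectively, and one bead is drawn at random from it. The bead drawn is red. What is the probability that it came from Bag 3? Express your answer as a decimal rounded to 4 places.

Tabulate prior·likelihood by source: [1] prior 0.19, lik 0.4545, product 0.08636; [2] prior 0.33, lik 0.6429, product 0.2121; [3] prior 0.3, lik 0.3846, product 0.1154; [4] prior 0.18, lik 0.5, product 0.09000.
Normalizing constant = 0.50389; the posterior for Bag 3 is its product over the sum, 0.1154/0.50389 = 0.2290.

Posterior probability ≈ 0.2290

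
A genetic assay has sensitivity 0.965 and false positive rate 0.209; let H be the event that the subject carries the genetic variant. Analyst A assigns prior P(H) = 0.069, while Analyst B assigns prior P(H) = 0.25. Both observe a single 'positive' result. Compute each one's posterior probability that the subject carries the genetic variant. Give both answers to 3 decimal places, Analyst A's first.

The likelihood ratio for a 'positive' result is 0.965/0.209 = 4.6172.
Analyst A: prior odds 0.069/0.931 = 0.074114; posterior odds 0.34220; posterior probability 0.255.
Analyst B: prior odds 0.25/0.75 = 0.33333; posterior odds 1.5391; posterior probability 0.606.

Analyst A: 0.255; Analyst B: 0.606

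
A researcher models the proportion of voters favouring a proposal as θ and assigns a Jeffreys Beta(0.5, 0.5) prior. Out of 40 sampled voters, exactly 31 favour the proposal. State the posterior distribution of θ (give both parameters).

Observing 31 successes and 9 failures updates Beta(0.5, 0.5) by adding the success and failure counts to the two shape parameters: α = 0.5+31 = 31.5, β = 0.5+9 = 9.5.

Posterior: Beta(31.5, 9.5)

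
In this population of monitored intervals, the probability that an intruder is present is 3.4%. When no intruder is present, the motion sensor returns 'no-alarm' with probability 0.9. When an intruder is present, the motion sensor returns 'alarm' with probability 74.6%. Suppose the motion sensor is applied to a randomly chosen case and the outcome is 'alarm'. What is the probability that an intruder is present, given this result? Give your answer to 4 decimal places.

Let H be the event that an intruder is present. P(H) = 0.034, so P(¬H) = 0.966. With E the 'alarm' result, P(E|H) = 0.746 and P(E|¬H) = 0.1.
P(E) = 0.746·0.034 + 0.1·0.966 = 0.025364 + 0.096600 = 0.12196.
By Bayes' theorem, P(H|E) = 0.025364 / 0.12196 = 0.2080.

P(H | E) ≈ 0.2080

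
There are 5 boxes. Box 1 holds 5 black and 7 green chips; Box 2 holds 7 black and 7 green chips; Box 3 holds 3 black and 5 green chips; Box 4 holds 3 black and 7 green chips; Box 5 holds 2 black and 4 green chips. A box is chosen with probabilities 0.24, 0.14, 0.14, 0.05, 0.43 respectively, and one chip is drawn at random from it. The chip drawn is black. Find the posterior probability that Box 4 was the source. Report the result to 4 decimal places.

P(black|Box 1) = 0.4167; P(black|Box 2) = 0.5; P(black|Box 3) = 0.375; P(black|Box 4) = 0.3; P(black|Box 5) = 0.3333.
Prior × likelihood for each source: 0.24·0.4167=0.1000, 0.14·0.5=0.07000, 0.14·0.375=0.05250, 0.05·0.3=0.01500, 0.43·0.3333=0.1433. Summing gives P(black) = 0.38083.
P(Box 4 | black) = 0.01500 / 0.38083 = 0.0394.

Posterior probability ≈ 0.0394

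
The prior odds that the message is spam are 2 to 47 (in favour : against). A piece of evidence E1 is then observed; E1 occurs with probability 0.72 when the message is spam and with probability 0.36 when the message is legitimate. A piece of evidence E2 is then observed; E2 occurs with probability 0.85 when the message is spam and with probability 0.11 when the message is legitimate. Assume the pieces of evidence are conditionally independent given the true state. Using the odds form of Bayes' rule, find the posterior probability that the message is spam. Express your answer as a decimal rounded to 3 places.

Prior odds = 2/47 = 0.042553. In log-odds, ln(0.042553) = -3.1570.
Add log likelihood ratios: ln(2.0000) + ln(7.7273) = 2.7379.
Posterior log-odds = -0.41910, so posterior odds = exp(-0.41910) = 0.65764. Converting, P(H|E) = 0.65764/1.6576 = 0.397.

Posterior probability ≈ 0.397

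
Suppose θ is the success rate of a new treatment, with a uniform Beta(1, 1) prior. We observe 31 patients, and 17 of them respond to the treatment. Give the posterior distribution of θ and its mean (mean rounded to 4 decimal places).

Posterior: Beta(18, 15); mean ≈ 0.5455

Observing 17 successes and 14 failures updates Beta(1, 1) by adding the success and failure counts to the two shape parameters: α = 1+17 = 18, β = 1+14 = 15.
Posterior mean = α/(α+β) = 18/33 = 0.5455.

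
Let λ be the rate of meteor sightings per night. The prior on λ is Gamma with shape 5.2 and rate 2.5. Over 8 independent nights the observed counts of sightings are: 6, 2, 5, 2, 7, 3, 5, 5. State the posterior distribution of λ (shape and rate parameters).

The Poisson likelihood adds the total count to the shape and the number of exposure periods to the rate. Here ∑xᵢ = 35 and n = 8, so shape 5.2→40.2 and rate 2.5→10.5.

Posterior: Gamma(shape=40.2, rate=10.5)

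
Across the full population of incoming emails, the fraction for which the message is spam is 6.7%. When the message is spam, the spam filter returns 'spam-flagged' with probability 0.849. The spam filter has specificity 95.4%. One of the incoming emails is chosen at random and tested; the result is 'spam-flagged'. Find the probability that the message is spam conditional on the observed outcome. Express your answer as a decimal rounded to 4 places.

Write H for 'the message is spam'. Prior odds H:¬H = 0.067/0.933 = 0.071811. For the 'spam-flagged' outcome, the likelihood ratio is 0.849/0.046 = 18.457.
Posterior odds = 0.071811 × 18.457 = 1.3254, so P(H|E) = 1.3254/(1+1.3254) = 0.5700.

P(H | E) ≈ 0.5700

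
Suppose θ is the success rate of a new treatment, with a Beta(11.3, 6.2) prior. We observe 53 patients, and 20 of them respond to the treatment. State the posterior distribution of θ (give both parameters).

Posterior: Beta(31.3, 39.2)

Observing 20 successes and 33 failures updates Beta(11.3, 6.2) by adding the success and failure counts to the two shape parameters: α = 11.3+20 = 31.3, β = 6.2+33 = 39.2.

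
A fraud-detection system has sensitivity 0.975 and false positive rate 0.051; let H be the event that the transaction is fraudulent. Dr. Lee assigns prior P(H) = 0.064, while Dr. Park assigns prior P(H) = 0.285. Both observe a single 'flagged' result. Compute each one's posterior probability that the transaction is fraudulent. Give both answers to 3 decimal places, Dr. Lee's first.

Dr. Lee: 0.567; Dr. Park: 0.884

The likelihood ratio for a 'flagged' result is 0.975/0.051 = 19.118.
Dr. Lee: prior odds 0.064/0.936 = 0.068376; posterior odds 1.3072; posterior probability 0.567.
Dr. Park: prior odds 0.285/0.715 = 0.39860; posterior odds 7.6203; posterior probability 0.884.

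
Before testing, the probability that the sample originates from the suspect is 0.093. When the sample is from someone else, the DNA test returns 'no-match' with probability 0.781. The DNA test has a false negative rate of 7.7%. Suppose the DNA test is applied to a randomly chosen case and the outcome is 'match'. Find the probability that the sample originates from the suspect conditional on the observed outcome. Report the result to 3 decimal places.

P(H | E) ≈ 0.302

Let H be the event that the sample originates from the suspect. P(H) = 0.093, so P(¬H) = 0.907. With E the 'match' result, P(E|H) = 0.923 and P(E|¬H) = 0.219.
P(E) = 0.923·0.093 + 0.219·0.907 = 0.085839 + 0.19863 = 0.28447.
By Bayes' theorem, P(H|E) = 0.085839 / 0.28447 = 0.302.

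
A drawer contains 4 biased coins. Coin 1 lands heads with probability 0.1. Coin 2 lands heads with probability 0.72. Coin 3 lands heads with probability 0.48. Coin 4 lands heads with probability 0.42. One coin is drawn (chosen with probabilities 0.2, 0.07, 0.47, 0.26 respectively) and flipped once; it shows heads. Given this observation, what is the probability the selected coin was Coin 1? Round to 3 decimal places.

P(heads|C1) = 0.1; P(heads|C2) = 0.72; P(heads|C3) = 0.48; P(heads|C4) = 0.42.
Prior × likelihood for each source: 0.2·0.1=0.02000, 0.07·0.72=0.05040, 0.47·0.48=0.2256, 0.26·0.42=0.1092. Summing gives P(heads) = 0.40520.
P(Coin 1 | heads) = 0.02000 / 0.40520 = 0.049.

Posterior probability ≈ 0.049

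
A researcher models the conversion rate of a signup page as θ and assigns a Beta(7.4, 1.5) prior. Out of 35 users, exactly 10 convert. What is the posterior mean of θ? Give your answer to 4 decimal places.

Posterior mean ≈ 0.3964

Observing 10 successes and 25 failures updates Beta(7.4, 1.5) by adding the success and failure counts to the two shape parameters: α = 7.4+10 = 17.4, β = 1.5+25 = 26.5.
E[θ | data] = 17.4/(17.4+26.5) = 0.3964.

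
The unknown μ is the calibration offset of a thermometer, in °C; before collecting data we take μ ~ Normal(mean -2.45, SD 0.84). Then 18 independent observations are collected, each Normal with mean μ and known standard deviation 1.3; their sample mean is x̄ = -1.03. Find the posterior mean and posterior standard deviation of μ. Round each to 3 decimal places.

Posterior mean ≈ -1.197; posterior SD ≈ 0.288

Prior precision 1/τ₀² = 1/0.84² = 1.41723; data precision n/σ² = 18/1.3² = 10.6509.
Posterior precision = 1.41723 + 10.6509 = 12.0681, giving posterior SD = 1/√12.0681 = 0.288.
Posterior mean = (1.41723·-2.45 + 10.6509·-1.03) / 12.0681 = -1.197.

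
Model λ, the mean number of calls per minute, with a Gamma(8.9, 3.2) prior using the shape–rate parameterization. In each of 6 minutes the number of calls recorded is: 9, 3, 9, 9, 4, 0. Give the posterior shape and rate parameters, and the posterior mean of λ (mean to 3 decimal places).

The Poisson likelihood adds the total count to the shape and the number of exposure periods to the rate. Here ∑xᵢ = 34 and n = 6, so shape 8.9→42.9 and rate 3.2→9.2.
Posterior mean = shape/rate = 42.9/9.2 = 4.663.

Posterior: Gamma(shape=42.9, rate=9.2); mean ≈ 4.663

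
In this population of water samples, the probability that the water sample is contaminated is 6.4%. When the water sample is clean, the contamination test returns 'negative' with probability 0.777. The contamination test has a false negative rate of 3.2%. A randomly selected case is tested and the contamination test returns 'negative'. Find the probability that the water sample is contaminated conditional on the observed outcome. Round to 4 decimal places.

Write H for 'the water sample is contaminated'. Prior odds H:¬H = 0.064/0.936 = 0.068376. For the 'negative' outcome, the likelihood ratio is 0.032/0.777 = 0.041184.
Posterior odds = 0.068376 × 0.041184 = 0.0028160, so P(H|E) = 0.0028160/(1+0.0028160) = 0.0028.

P(H | E) ≈ 0.0028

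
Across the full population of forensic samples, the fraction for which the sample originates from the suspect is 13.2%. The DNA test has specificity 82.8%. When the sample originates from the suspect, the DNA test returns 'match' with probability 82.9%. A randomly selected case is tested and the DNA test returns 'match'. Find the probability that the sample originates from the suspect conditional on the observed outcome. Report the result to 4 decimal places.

P(H | E) ≈ 0.4230

Let H be the event that the sample originates from the suspect. P(H) = 0.132, so P(¬H) = 0.868. With E the 'match' result, P(E|H) = 0.829 and P(E|¬H) = 0.172.
P(E) = 0.829·0.132 + 0.172·0.868 = 0.10943 + 0.14930 = 0.25872.
By Bayes' theorem, P(H|E) = 0.10943 / 0.25872 = 0.4230.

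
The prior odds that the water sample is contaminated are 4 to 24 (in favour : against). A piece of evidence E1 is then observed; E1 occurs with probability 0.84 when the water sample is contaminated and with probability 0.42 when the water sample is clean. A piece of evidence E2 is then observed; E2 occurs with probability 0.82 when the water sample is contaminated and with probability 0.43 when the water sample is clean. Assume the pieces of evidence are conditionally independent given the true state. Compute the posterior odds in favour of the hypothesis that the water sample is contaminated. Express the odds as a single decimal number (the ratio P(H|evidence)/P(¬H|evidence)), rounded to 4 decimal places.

Posterior odds ≈ 0.6357

Prior odds = 4/24 = 0.16667.
Likelihood ratio for E1 = 0.84/0.42 = 2.0000.
Likelihood ratio for E2 = 0.82/0.43 = 1.9070.
Posterior odds = prior odds × LR₁ × LR₂ = 0.63566.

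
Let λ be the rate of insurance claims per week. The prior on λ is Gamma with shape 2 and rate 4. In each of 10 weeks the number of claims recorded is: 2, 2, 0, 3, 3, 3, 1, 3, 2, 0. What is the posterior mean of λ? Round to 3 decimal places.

Posterior mean ≈ 1.500

The Poisson likelihood adds the total count to the shape and the number of exposure periods to the rate. Here ∑xᵢ = 19 and n = 10, so shape 2→21 and rate 4→14.
E[λ | data] = 21/14 = 1.500.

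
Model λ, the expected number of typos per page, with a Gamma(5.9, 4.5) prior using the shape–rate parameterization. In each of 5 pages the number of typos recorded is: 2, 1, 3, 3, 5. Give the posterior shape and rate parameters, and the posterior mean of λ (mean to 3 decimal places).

Posterior: Gamma(shape=19.9, rate=9.5); mean ≈ 2.095

Total count ∑xᵢ = 14 over n = 5 pages.
Gamma is conjugate to the Poisson likelihood: posterior is Gamma(shape = 5.9+14 = 19.9, rate = 4.5+5 = 9.5).
E[λ | data] = 19.9/9.5 = 2.095.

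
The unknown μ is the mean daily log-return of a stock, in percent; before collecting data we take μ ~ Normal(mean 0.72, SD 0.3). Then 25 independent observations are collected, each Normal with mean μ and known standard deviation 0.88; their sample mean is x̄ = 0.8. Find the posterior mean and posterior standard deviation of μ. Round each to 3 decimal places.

Prior precision 1/τ₀² = 1/0.3² = 11.1111; data precision n/σ² = 25/0.88² = 32.2831.
Posterior precision = 11.1111 + 32.2831 = 43.3942, giving posterior SD = 1/√43.3942 = 0.152.
Posterior mean = (11.1111·0.72 + 32.2831·0.8) / 43.3942 = 0.780.

Posterior mean ≈ 0.780; posterior SD ≈ 0.152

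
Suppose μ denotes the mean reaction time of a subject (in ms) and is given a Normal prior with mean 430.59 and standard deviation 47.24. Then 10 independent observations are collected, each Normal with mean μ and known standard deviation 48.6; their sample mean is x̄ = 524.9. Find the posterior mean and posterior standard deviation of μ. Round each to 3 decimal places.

Prior precision 1/τ₀² = 1/47.24² = 0.00044811; data precision n/σ² = 10/48.6² = 0.00423377.
Posterior precision = 0.00044811 + 0.00423377 = 0.00468188, giving posterior SD = 1/√0.00468188 = 14.615.
Posterior mean = (0.00044811·430.59 + 0.00423377·524.9) / 0.00468188 = 515.874.

Posterior mean ≈ 515.874; posterior SD ≈ 14.615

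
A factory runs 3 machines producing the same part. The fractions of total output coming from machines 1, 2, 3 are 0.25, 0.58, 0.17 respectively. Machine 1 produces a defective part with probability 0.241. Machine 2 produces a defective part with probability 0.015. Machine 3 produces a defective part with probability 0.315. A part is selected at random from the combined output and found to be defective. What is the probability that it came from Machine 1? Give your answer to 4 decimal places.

P(defective|M1) = 0.241; P(defective|M2) = 0.015; P(defective|M3) = 0.315.
Prior × likelihood for each source: 0.25·0.241=0.06025, 0.58·0.015=0.008700, 0.17·0.315=0.05355. Summing gives P(defective) = 0.12250.
P(Machine 1 | defective) = 0.06025 / 0.12250 = 0.4918.

Posterior probability ≈ 0.4918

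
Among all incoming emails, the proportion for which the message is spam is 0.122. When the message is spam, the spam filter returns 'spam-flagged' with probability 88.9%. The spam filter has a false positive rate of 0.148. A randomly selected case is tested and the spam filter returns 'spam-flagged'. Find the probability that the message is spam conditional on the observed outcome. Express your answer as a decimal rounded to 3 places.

P(H | E) ≈ 0.455

Write H for 'the message is spam'. Prior odds H:¬H = 0.122/0.878 = 0.13895. For the 'spam-flagged' outcome, the likelihood ratio is 0.889/0.148 = 6.0068.
Posterior odds = 0.13895 × 6.0068 = 0.83465, so P(H|E) = 0.83465/(1+0.83465) = 0.455.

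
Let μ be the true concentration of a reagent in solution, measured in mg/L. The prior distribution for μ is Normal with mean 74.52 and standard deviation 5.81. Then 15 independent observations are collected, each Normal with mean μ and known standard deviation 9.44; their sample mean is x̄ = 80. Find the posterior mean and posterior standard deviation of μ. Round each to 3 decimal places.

Prior precision 1/τ₀² = 1/5.81² = 0.0296243; data precision n/σ² = 15/9.44² = 0.168324.
Posterior precision = 0.0296243 + 0.168324 = 0.197949, giving posterior SD = 1/√0.197949 = 2.248.
Posterior mean = (0.0296243·74.52 + 0.168324·80) / 0.197949 = 79.180.

Posterior mean ≈ 79.180; posterior SD ≈ 2.248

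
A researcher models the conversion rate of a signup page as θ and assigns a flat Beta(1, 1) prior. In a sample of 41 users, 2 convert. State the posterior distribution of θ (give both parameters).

Observing 2 successes and 39 failures updates Beta(1, 1) by adding the success and failure counts to the two shape parameters: α = 1+2 = 3, β = 1+39 = 40.

Posterior: Beta(3, 40)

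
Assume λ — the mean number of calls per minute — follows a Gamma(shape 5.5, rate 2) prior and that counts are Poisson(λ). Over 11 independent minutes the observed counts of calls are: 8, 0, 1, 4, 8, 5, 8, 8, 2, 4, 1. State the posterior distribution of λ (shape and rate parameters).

Total count ∑xᵢ = 49 over n = 11 minutes.
Gamma is conjugate to the Poisson likelihood: posterior is Gamma(shape = 5.5+49 = 54.5, rate = 2+11 = 13).

Posterior: Gamma(shape=54.5, rate=13)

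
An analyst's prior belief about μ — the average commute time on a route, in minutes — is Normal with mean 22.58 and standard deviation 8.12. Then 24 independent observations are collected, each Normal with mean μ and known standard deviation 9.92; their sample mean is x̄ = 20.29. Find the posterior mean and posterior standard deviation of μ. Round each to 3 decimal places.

Posterior mean ≈ 20.424; posterior SD ≈ 1.965

Prior precision 1/τ₀² = 1/8.12² = 0.0151666; data precision n/σ² = 24/9.92² = 0.243887.
Posterior precision = 0.0151666 + 0.243887 = 0.259053, giving posterior SD = 1/√0.259053 = 1.965.
Posterior mean = (0.0151666·22.58 + 0.243887·20.29) / 0.259053 = 20.424.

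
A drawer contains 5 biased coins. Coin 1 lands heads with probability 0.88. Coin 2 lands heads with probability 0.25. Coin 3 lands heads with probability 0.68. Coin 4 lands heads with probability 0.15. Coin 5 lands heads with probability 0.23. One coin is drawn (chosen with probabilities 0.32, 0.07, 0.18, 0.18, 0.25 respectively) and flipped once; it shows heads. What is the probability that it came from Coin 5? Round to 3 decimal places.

Posterior probability ≈ 0.114

Tabulate prior·likelihood by source: [1] prior 0.32, lik 0.88, product 0.2816; [2] prior 0.07, lik 0.25, product 0.01750; [3] prior 0.18, lik 0.68, product 0.1224; [4] prior 0.18, lik 0.15, product 0.02700; [5] prior 0.25, lik 0.23, product 0.05750.
Normalizing constant = 0.50600; the posterior for Coin 5 is its product over the sum, 0.05750/0.50600 = 0.114.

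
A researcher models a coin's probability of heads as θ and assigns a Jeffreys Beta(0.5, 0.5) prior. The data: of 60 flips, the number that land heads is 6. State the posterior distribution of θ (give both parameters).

Observing 6 successes and 54 failures updates Beta(0.5, 0.5) by adding the success and failure counts to the two shape parameters: α = 0.5+6 = 6.5, β = 0.5+54 = 54.5.

Posterior: Beta(6.5, 54.5)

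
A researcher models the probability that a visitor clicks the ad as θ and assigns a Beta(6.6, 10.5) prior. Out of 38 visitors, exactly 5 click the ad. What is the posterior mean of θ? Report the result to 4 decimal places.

Posterior mean ≈ 0.2105

Observing 5 successes and 33 failures updates Beta(6.6, 10.5) by adding the success and failure counts to the two shape parameters: α = 6.6+5 = 11.6, β = 10.5+33 = 43.5.
E[θ | data] = 11.6/(11.6+43.5) = 0.2105.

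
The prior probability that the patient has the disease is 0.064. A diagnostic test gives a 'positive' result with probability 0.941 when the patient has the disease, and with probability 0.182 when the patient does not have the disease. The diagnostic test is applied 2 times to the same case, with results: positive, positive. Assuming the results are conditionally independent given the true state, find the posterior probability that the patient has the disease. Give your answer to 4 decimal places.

Posterior P(H) ≈ 0.6464

With H the event that the patient has the disease, the joint likelihood of the observed sequence is P(data|H) = 0.941·0.941 = 0.88548 and P(data|¬H) = 0.182·0.182 = 0.033124.
Bayes: P(H|data) = 0.064·0.88548 / (0.064·0.88548 + 0.936·0.033124) = 0.056671/0.087675 = 0.6464.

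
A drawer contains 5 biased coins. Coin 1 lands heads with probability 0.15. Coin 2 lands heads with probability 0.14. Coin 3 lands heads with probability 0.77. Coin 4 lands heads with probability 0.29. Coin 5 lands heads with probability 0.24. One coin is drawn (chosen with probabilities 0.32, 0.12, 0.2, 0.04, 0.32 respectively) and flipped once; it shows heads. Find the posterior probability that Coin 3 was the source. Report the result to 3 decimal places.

Tabulate prior·likelihood by source: [1] prior 0.32, lik 0.15, product 0.04800; [2] prior 0.12, lik 0.14, product 0.01680; [3] prior 0.2, lik 0.77, product 0.1540; [4] prior 0.04, lik 0.29, product 0.01160; [5] prior 0.32, lik 0.24, product 0.07680.
Normalizing constant = 0.30720; the posterior for Coin 3 is its product over the sum, 0.1540/0.30720 = 0.501.

Posterior probability ≈ 0.501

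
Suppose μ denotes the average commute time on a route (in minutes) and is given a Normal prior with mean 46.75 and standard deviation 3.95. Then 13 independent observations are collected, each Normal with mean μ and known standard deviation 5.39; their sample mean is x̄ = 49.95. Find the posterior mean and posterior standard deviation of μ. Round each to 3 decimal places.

Posterior mean ≈ 49.549; posterior SD ≈ 1.398

With known σ, the Normal prior is conjugate. Weight on the data is w = (n/σ²)/(n/σ² + 1/τ₀²) = 0.447472/(0.447472+0.0640923) = 0.87471.
Posterior mean = w·x̄ + (1−w)·μ₀ = 0.87471·49.95 + 0.12529·46.75 = 49.549. Posterior variance = 1/(0.447472+0.0640923) = 1.95479, so SD = 1.398.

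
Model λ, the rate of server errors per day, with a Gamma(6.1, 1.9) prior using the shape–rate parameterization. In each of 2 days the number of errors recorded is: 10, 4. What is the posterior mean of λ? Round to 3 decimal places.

Posterior mean ≈ 5.154

Total count ∑xᵢ = 14 over n = 2 days.
Gamma is conjugate to the Poisson likelihood: posterior is Gamma(shape = 6.1+14 = 20.1, rate = 1.9+2 = 3.9).
E[λ | data] = 20.1/3.9 = 5.154.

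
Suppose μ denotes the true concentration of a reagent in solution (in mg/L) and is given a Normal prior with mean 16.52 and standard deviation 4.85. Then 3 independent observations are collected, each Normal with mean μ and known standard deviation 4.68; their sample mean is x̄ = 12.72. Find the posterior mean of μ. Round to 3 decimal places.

Posterior mean ≈ 13.620

Prior precision 1/τ₀² = 1/4.85² = 0.0425125; data precision n/σ² = 3/4.68² = 0.136971.
Posterior precision = 0.0425125 + 0.136971 = 0.179484.
Posterior mean = (0.0425125·16.52 + 0.136971·12.72) / 0.179484 = 13.620.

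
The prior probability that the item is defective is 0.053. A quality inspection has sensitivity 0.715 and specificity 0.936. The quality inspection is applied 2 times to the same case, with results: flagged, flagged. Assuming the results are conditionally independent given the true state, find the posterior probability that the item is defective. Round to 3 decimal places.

With H the event that the item is defective, the joint likelihood of the observed sequence is P(data|H) = 0.715·0.715 = 0.51122 and P(data|¬H) = 0.064·0.064 = 0.0040960.
Bayes: P(H|data) = 0.053·0.51122 / (0.053·0.51122 + 0.947·0.0040960) = 0.027095/0.030974 = 0.8748.

Posterior P(H) ≈ 0.875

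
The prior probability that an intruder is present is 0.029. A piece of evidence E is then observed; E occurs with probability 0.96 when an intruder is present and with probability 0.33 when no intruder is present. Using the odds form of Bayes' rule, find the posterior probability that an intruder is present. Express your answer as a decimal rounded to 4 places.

Prior odds = 0.029/(1−0.029) = 0.029866. In log-odds, ln(0.029866) = -3.5110.
Add log likelihood ratio: ln(2.9091) = 1.0678.
Posterior log-odds = -2.4432, so posterior odds = exp(-2.4432) = 0.086883. Converting, P(H|E) = 0.086883/1.0869 = 0.0799.

Posterior probability ≈ 0.0799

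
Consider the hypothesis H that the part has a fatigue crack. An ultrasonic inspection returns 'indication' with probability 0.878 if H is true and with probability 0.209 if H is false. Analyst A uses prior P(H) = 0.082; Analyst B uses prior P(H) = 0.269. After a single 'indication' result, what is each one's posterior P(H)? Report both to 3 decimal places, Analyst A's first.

Analyst A: 0.273; Analyst B: 0.607

P('+'|H) = 0.878, P('+'|¬H) = 0.209.
Analyst A: numerator 0.878·0.082 = 0.071996; evidence = 0.071996+0.209·0.918 = 0.26386; posterior = 0.273.
Analyst B: numerator 0.878·0.269 = 0.23618; evidence = 0.23618+0.209·0.731 = 0.38896; posterior = 0.607.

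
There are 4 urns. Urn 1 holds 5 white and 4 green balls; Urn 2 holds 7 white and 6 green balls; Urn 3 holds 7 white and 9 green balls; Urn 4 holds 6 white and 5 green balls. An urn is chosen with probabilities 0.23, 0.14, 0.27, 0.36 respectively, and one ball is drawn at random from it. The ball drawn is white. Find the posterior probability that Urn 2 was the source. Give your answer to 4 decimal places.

P(white|Urn 1) = 0.5556; P(white|Urn 2) = 0.5385; P(white|Urn 3) = 0.4375; P(white|Urn 4) = 0.5455.
Prior × likelihood for each source: 0.23·0.5556=0.1278, 0.14·0.5385=0.07538, 0.27·0.4375=0.1181, 0.36·0.5455=0.1964. Summing gives P(white) = 0.51765.
P(Urn 2 | white) = 0.07538 / 0.51765 = 0.1456.

Posterior probability ≈ 0.1456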